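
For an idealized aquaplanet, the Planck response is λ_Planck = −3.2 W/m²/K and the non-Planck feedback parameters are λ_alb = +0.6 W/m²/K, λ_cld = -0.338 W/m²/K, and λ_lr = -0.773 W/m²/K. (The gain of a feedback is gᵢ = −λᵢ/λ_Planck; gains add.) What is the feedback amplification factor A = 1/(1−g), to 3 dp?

Convert to gains: g_alb = 0.6/3.2 = 0.1875; g_cld = -0.338/3.2 = -0.1056; g_lr = -0.773/3.2 = -0.2416.
Total gain g = -0.1597.
A = 1/(1 + 0.1597) = 0.862.

0.862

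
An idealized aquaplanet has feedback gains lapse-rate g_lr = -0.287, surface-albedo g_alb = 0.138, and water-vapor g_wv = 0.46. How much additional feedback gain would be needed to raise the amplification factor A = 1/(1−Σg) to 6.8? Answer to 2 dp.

0.54

Current total gain = 0.311.
Target gain for A = 6.8: g* = 1 − 1/6.8 = 0.8529.
Additional gain needed = 0.8529 − 0.311 = 0.54.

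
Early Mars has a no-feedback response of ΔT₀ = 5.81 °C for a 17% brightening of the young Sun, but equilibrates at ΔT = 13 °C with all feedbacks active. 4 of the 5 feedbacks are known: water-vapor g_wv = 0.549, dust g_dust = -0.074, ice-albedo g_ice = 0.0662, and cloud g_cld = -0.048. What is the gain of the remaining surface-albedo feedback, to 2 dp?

0.06

Amplification A = ΔT/ΔT₀ = 13/5.81 = 2.238.
Total gain g = 1 − 1/A = 1 − 1/2.238 = 0.5532.
Known gains sum to 0.549 − 0.074 + 0.0662 − 0.048 = 0.4932.
g_alb = 0.5532 − 0.4932 = 0.06.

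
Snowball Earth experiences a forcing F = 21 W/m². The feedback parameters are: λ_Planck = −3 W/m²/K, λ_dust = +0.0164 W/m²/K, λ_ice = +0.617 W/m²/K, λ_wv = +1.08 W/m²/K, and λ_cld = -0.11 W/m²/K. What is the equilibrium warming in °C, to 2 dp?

15.04 °C

Net feedback parameter λ = (−3) + (+0.0164) + (+0.617) + (+1.08) + (-0.11) = -1.3966 W/m²/K.
ΔT = −F/λ = −21/(-1.3966) = 15.04 °C.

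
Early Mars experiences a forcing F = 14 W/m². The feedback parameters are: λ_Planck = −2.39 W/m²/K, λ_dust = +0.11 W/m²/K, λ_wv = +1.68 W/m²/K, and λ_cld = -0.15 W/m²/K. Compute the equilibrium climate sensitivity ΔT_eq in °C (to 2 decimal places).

18.67 °C

Net feedback parameter λ = (−2.39) + (+0.11) + (+1.68) + (-0.15) = -0.75 W/m²/K.
ΔT = −F/λ = −14/(-0.75) = 18.67 °C.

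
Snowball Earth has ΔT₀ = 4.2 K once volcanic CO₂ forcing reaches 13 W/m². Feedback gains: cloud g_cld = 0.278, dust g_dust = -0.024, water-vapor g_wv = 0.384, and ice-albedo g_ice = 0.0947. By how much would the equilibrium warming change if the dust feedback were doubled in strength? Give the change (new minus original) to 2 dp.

Original: g = 0.7327, ΔT = 4.2/(1−0.7327) = 15.7127 K.
With doubled dust: g' = 0.7087, ΔT' = 4.2/(1−0.7087) = 14.4181 K.
Change = 14.4181 − 15.7127 = -1.29 K.

-1.29 K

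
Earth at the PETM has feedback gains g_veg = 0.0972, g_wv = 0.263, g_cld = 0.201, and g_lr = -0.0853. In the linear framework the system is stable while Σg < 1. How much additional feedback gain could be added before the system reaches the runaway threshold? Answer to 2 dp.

0.52

Current total gain = 0.0972 + 0.263 + 0.201 − 0.0853 = 0.4759.
Margin to runaway = 1 − 0.4759 = 0.52.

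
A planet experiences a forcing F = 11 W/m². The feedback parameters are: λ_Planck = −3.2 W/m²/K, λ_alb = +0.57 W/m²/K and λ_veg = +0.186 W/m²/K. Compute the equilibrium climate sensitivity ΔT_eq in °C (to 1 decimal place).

Net feedback parameter λ = (−3.2) + (+0.57) + (+0.186) = -2.444 W/m²/K.
ΔT = −F/λ = −11/(-2.444) = 4.5 °C.

4.5 °C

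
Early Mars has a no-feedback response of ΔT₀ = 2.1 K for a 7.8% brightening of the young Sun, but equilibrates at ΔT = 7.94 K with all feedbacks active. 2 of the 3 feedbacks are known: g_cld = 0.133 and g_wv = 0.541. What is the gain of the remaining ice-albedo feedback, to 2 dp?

0.06

Amplification A = ΔT/ΔT₀ = 7.94/2.1 = 3.781.
Total gain g = 1 − 1/A = 1 − 1/3.781 = 0.7355.
Known gains sum to 0.133 + 0.541 = 0.674.
g_ice = 0.7355 − 0.674 = 0.06.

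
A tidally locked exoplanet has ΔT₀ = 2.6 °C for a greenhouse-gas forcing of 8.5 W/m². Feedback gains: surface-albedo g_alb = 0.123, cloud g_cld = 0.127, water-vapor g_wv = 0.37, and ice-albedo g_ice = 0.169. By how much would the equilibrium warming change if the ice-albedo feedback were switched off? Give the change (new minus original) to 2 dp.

-5.48 °C

Original: g = 0.789, ΔT = 2.6/(1−0.789) = 12.3223 °C.
Without ice-albedo: g' = 0.62, ΔT' = 2.6/(1−0.62) = 6.8421 °C.
Change = 6.8421 − 12.3223 = -5.48 °C.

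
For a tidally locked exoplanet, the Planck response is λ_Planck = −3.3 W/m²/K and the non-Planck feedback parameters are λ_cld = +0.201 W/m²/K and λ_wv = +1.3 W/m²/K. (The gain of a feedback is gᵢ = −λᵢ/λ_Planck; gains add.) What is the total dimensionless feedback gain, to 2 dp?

0.45

Convert to gains: g_cld = 0.201/3.3 = 0.06091; g_wv = 1.3/3.3 = 0.3939.
Total gain g = 0.45481.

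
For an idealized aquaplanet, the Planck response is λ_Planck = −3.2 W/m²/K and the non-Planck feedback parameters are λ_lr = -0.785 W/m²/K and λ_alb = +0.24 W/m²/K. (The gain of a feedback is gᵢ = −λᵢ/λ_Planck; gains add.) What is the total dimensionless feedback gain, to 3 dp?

-0.170

Convert to gains: g_lr = -0.785/3.2 = -0.2453; g_alb = 0.24/3.2 = 0.075.
Total gain g = -0.1703.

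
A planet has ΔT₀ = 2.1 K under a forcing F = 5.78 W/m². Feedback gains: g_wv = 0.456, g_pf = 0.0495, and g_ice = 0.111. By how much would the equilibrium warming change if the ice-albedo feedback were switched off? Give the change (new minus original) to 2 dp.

Original: g = 0.6165, ΔT = 2.1/(1−0.6165) = 5.4759 K.
Without ice-albedo: g' = 0.5055, ΔT' = 2.1/(1−0.5055) = 4.2467 K.
Change = 4.2467 − 5.4759 = -1.23 K.

-1.23 K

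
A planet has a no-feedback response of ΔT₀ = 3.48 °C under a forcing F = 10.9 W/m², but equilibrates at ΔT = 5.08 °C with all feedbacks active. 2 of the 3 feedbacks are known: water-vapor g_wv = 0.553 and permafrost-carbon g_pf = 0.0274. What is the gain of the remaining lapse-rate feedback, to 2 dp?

-0.27

Amplification A = ΔT/ΔT₀ = 5.08/3.48 = 1.46.
Total gain g = 1 − 1/A = 1 − 1/1.46 = 0.3151.
Known gains sum to 0.553 + 0.0274 = 0.5804.
g_lr = 0.3151 − 0.5804 = -0.27.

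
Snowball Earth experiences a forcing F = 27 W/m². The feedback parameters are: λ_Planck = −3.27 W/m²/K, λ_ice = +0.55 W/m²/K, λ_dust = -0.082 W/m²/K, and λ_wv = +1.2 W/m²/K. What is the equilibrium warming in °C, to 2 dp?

Net feedback parameter λ = (−3.27) + (+0.55) + (-0.082) + (+1.2) = -1.602 W/m²/K.
ΔT = −F/λ = −27/(-1.602) = 16.85 °C.

16.85 °C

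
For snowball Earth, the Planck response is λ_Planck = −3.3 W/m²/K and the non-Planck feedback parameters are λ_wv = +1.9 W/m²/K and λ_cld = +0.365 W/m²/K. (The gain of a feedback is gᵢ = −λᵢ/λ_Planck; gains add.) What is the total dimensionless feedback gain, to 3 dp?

Convert to gains: g_wv = 1.9/3.3 = 0.5758; g_cld = 0.365/3.3 = 0.1106.
Total gain g = 0.6864.

0.686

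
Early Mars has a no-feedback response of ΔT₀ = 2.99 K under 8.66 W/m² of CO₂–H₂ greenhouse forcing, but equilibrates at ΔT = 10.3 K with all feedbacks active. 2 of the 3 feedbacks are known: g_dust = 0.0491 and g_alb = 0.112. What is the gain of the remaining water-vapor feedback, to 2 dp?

0.55

Amplification A = ΔT/ΔT₀ = 10.3/2.99 = 3.445.
Total gain g = 1 − 1/A = 1 − 1/3.445 = 0.7097.
Known gains sum to 0.0491 + 0.112 = 0.1611.
g_wv = 0.7097 − 0.1611 = 0.55.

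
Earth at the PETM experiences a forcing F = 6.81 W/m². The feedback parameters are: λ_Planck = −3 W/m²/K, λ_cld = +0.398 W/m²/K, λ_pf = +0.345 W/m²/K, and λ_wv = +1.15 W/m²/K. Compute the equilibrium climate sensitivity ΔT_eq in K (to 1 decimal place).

Net feedback parameter λ = (−3) + (+0.398) + (+0.345) + (+1.15) = -1.107 W/m²/K.
ΔT = −F/λ = −6.81/(-1.107) = 6.2 K.

6.2 K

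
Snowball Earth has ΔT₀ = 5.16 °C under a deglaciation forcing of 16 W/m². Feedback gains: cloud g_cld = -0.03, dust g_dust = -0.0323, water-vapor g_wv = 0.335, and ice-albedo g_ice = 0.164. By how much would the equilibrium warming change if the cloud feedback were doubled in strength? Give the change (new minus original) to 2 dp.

-0.46 °C

Original: g = 0.4367, ΔT = 5.16/(1−0.4367) = 9.1603 °C.
With doubled cloud: g' = 0.4067, ΔT' = 5.16/(1−0.4067) = 8.6971 °C.
Change = 8.6971 − 9.1603 = -0.46 °C.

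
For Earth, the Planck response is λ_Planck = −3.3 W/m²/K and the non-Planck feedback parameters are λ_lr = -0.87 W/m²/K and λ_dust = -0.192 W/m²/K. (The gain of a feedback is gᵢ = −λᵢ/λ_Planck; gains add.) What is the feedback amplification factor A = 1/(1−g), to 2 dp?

Convert to gains: g_lr = -0.87/3.3 = -0.2636; g_dust = -0.192/3.3 = -0.05818.
Total gain g = -0.32178.
A = 1/(1 + 0.32178) = 0.76.

0.76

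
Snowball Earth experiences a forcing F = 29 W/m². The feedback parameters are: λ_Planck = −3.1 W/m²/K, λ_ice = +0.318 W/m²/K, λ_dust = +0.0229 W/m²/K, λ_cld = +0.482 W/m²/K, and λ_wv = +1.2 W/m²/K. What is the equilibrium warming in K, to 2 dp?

Net feedback parameter λ = (−3.1) + (+0.318) + (+0.0229) + (+0.482) + (+1.2) = -1.0771 W/m²/K.
ΔT = −F/λ = −29/(-1.0771) = 26.92 K.

26.92 K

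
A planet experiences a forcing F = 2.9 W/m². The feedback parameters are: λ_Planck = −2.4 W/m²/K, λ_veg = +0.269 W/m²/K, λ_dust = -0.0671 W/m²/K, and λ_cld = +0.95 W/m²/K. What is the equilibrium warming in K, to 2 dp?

Net feedback parameter λ = (−2.4) + (+0.269) + (-0.0671) + (+0.95) = -1.2481 W/m²/K.
ΔT = −F/λ = −2.9/(-1.2481) = 2.32 K.

2.32 K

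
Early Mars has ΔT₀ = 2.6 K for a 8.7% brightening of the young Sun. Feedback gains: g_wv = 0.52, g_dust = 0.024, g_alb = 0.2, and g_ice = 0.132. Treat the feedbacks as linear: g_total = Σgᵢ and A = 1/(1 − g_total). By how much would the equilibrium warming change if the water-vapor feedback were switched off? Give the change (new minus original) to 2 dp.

-16.93 K

Original: g = 0.876, ΔT = 2.6/(1−0.876) = 20.9677 K.
Without water-vapor: g' = 0.356, ΔT' = 2.6/(1−0.356) = 4.0373 K.
Change = 4.0373 − 20.9677 = -16.93 K.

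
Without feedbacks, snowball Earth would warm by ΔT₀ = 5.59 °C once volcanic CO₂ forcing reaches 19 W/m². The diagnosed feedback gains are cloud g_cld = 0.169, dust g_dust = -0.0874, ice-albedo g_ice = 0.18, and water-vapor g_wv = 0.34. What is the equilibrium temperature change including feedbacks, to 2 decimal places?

Total gain g = 0.169 − 0.0874 + 0.18 + 0.34 = 0.6016.
Amplification A = 1/(1 − 0.6016) = 2.51.
ΔT = 5.59 × 2.51 = 14.03 °C.

14.03 °C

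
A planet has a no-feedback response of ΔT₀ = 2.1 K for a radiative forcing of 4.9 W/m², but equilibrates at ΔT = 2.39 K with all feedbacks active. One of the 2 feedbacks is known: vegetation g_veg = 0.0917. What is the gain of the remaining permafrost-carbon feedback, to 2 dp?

Amplification A = ΔT/ΔT₀ = 2.39/2.1 = 1.138.
Total gain g = 1 − 1/A = 1 − 1/1.138 = 0.1213.
The known gain is 0.0917.
g_pf = 0.1213 − 0.0917 = 0.03.

0.03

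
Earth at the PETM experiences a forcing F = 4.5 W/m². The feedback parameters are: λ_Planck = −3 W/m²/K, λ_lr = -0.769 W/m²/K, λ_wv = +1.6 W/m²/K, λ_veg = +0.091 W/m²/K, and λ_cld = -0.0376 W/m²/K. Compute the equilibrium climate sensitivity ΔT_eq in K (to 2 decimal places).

2.13 K

Net feedback parameter λ = (−3) + (-0.769) + (+1.6) + (+0.091) + (-0.0376) = -2.1156 W/m²/K.
ΔT = −F/λ = −4.5/(-2.1156) = 2.13 K.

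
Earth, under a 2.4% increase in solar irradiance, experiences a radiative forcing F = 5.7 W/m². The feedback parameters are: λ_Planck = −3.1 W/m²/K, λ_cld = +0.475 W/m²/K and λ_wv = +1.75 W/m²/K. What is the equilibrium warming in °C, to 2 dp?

6.51 °C

Net feedback parameter λ = (−3.1) + (+0.475) + (+1.75) = -0.875 W/m²/K.
ΔT = −F/λ = −5.7/(-0.875) = 6.51 °C.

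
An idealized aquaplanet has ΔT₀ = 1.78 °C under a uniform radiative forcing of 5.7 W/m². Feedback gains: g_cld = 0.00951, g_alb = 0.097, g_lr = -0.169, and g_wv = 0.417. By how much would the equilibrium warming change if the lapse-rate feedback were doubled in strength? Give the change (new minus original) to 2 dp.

-0.57 °C

Original: g = 0.35451, ΔT = 1.78/(1−0.35451) = 2.7576 °C.
With doubled lapse-rate: g' = 0.18551, ΔT' = 1.78/(1−0.18551) = 2.1854 °C.
Change = 2.1854 − 2.7576 = -0.57 °C.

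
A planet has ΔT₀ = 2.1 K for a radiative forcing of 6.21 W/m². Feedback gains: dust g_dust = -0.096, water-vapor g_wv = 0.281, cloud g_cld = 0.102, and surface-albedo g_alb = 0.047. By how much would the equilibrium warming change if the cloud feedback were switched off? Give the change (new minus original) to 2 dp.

Original: g = 0.334, ΔT = 2.1/(1−0.334) = 3.1532 K.
Without cloud: g' = 0.232, ΔT' = 2.1/(1−0.232) = 2.7344 K.
Change = 2.7344 − 3.1532 = -0.42 K.

-0.42 K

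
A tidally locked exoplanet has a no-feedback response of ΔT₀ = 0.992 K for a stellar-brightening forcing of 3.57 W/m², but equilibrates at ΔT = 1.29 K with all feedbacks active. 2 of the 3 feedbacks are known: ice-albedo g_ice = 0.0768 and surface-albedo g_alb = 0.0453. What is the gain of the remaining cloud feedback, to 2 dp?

Amplification A = ΔT/ΔT₀ = 1.29/0.992 = 1.3.
Total gain g = 1 − 1/A = 1 − 1/1.3 = 0.2308.
Known gains sum to 0.0768 + 0.0453 = 0.1221.
g_cld = 0.2308 − 0.1221 = 0.11.

0.11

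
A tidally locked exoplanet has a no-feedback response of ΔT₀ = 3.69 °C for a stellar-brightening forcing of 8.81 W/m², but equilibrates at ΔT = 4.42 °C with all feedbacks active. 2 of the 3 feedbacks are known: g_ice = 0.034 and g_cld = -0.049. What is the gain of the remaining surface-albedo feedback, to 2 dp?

0.18

Amplification A = ΔT/ΔT₀ = 4.42/3.69 = 1.198.
Total gain g = 1 − 1/A = 1 − 1/1.198 = 0.1653.
Known gains sum to 0.034 − 0.049 = -0.015.
g_alb = 0.1653 + 0.015 = 0.18.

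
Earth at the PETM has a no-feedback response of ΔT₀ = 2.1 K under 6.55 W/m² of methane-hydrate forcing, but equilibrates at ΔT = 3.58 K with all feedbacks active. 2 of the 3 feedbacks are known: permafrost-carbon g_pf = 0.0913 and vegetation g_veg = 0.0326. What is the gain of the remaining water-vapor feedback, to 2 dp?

Amplification A = ΔT/ΔT₀ = 3.58/2.1 = 1.705.
Total gain g = 1 − 1/A = 1 − 1/1.705 = 0.4135.
Known gains sum to 0.0913 + 0.0326 = 0.1239.
g_wv = 0.4135 − 0.1239 = 0.29.

0.29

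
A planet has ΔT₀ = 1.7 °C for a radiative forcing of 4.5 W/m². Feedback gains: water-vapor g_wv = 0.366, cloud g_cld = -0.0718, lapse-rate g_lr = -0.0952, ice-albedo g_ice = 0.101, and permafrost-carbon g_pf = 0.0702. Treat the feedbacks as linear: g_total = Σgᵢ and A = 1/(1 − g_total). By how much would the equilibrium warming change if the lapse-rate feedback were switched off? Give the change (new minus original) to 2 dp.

Original: g = 0.3702, ΔT = 1.7/(1−0.3702) = 2.6993 °C.
Without lapse-rate: g' = 0.4654, ΔT' = 1.7/(1−0.4654) = 3.1799 °C.
Change = 3.1799 − 2.6993 = 0.48 °C.

0.48 °C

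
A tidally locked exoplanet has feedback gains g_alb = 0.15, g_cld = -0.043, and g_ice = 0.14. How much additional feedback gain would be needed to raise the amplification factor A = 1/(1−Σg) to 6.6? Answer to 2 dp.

0.60

Current total gain = 0.247.
Target gain for A = 6.6: g* = 1 − 1/6.6 = 0.8485.
Additional gain needed = 0.8485 − 0.247 = 0.60.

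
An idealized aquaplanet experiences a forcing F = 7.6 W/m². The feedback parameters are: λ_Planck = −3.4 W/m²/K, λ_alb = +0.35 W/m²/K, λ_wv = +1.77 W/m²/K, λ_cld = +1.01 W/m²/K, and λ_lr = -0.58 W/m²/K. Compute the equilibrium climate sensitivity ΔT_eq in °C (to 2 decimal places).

Net feedback parameter λ = (−3.4) + (+0.35) + (+1.77) + (+1.01) + (-0.58) = -0.85 W/m²/K.
ΔT = −F/λ = −7.6/(-0.85) = 8.94 °C.

8.94 °C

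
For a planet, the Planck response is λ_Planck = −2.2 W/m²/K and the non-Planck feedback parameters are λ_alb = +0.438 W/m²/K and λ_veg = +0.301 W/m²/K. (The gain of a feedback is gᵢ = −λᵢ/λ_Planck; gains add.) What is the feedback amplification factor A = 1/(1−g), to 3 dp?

Convert to gains: g_alb = 0.438/2.2 = 0.1991; g_veg = 0.301/2.2 = 0.1368.
Total gain g = 0.3359.
A = 1/(1 − 0.3359) = 1.506.

1.506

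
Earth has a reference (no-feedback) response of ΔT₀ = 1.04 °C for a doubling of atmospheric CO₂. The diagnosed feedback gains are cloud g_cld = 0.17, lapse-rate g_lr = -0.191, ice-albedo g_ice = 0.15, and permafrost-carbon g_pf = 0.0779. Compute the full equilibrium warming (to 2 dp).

Total gain g = 0.17 − 0.191 + 0.15 + 0.0779 = 0.2069.
Amplification A = 1/(1 − 0.2069) = 1.261.
ΔT = 1.04 × 1.261 = 1.31 °C.

1.31 °C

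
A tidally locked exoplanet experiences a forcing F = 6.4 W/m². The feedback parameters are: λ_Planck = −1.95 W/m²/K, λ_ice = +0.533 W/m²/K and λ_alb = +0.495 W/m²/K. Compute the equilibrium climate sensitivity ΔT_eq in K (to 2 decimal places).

6.94 K

Net feedback parameter λ = (−1.95) + (+0.533) + (+0.495) = -0.922 W/m²/K.
ΔT = −F/λ = −6.4/(-0.922) = 6.94 K.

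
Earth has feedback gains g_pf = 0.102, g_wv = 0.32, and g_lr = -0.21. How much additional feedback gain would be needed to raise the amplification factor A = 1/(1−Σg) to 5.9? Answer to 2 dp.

Current total gain = 0.212.
Target gain for A = 5.9: g* = 1 − 1/5.9 = 0.8305.
Additional gain needed = 0.8305 − 0.212 = 0.62.

0.62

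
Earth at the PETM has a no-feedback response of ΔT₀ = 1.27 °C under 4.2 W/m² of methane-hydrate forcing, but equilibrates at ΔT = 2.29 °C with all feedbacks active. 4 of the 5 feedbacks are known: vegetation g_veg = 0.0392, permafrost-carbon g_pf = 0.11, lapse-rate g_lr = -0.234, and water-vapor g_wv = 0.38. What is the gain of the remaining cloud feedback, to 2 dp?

0.15

Amplification A = ΔT/ΔT₀ = 2.29/1.27 = 1.803.
Total gain g = 1 − 1/A = 1 − 1/1.803 = 0.4454.
Known gains sum to 0.0392 + 0.11 − 0.234 + 0.38 = 0.2952.
g_cld = 0.4454 − 0.2952 = 0.15.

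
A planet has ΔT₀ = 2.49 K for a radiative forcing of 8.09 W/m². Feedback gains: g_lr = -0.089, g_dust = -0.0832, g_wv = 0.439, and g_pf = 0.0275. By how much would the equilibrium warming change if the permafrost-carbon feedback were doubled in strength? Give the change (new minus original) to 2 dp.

0.14 K

Original: g = 0.2943, ΔT = 2.49/(1−0.2943) = 3.5284 K.
With doubled permafrost-carbon: g' = 0.3218, ΔT' = 2.49/(1−0.3218) = 3.6715 K.
Change = 3.6715 − 3.5284 = 0.14 K.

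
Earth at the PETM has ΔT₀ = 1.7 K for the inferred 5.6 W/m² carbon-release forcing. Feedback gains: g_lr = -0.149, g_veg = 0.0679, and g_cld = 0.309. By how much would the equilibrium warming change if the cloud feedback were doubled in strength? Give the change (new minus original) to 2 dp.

Original: g = 0.2279, ΔT = 1.7/(1−0.2279) = 2.2018 K.
With doubled cloud: g' = 0.5369, ΔT' = 1.7/(1−0.5369) = 3.6709 K.
Change = 3.6709 − 2.2018 = 1.47 K.

1.47 K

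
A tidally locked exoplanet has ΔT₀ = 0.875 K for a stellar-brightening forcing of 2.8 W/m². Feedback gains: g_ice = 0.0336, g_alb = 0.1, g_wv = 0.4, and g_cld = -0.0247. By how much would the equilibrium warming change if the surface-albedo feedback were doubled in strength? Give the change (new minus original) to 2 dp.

Original: g = 0.5089, ΔT = 0.875/(1−0.5089) = 1.7817 K.
With doubled surface-albedo: g' = 0.6089, ΔT' = 0.875/(1−0.6089) = 2.2373 K.
Change = 2.2373 − 1.7817 = 0.46 K.

0.46 K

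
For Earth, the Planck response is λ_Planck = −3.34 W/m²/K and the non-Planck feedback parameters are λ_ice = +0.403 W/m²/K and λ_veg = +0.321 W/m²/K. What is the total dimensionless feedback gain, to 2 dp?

0.22

Convert to gains: g_ice = 0.403/3.34 = 0.1207; g_veg = 0.321/3.34 = 0.09611.
Total gain g = 0.21681.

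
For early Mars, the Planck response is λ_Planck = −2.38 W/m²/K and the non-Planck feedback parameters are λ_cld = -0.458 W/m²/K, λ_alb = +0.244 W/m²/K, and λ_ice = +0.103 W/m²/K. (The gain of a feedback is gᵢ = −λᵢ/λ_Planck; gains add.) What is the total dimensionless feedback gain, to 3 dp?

Convert to gains: g_cld = -0.458/2.38 = -0.1924; g_alb = 0.244/2.38 = 0.1025; g_ice = 0.103/2.38 = 0.04328.
Total gain g = -0.04662.

-0.047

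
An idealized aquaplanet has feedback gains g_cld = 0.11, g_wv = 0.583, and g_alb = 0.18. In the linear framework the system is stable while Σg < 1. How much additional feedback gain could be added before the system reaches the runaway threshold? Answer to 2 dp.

0.13

Current total gain = 0.11 + 0.583 + 0.18 = 0.873.
Margin to runaway = 1 − 0.873 = 0.13.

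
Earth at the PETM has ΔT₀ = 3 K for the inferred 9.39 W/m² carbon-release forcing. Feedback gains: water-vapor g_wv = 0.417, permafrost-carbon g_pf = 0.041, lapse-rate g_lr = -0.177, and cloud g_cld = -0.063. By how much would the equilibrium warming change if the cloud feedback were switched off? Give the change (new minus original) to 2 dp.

0.34 K

Original: g = 0.218, ΔT = 3/(1−0.218) = 3.8363 K.
Without cloud: g' = 0.281, ΔT' = 3/(1−0.281) = 4.1725 K.
Change = 4.1725 − 3.8363 = 0.34 K.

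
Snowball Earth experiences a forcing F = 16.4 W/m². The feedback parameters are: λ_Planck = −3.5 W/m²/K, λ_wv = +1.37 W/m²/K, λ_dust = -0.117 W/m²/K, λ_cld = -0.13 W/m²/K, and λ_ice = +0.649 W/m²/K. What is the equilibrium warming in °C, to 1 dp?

9.5 °C

Net feedback parameter λ = (−3.5) + (+1.37) + (-0.117) + (-0.13) + (+0.649) = -1.728 W/m²/K.
ΔT = −F/λ = −16.4/(-1.728) = 9.5 °C.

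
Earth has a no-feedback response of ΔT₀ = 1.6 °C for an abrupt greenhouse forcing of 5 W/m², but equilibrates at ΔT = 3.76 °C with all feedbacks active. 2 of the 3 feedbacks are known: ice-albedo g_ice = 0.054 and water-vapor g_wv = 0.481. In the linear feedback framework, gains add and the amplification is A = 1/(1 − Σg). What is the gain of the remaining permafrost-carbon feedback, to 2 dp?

0.04

Amplification A = ΔT/ΔT₀ = 3.76/1.6 = 2.35.
Total gain g = 1 − 1/A = 1 − 1/2.35 = 0.5745.
Known gains sum to 0.054 + 0.481 = 0.535.
g_pf = 0.5745 − 0.535 = 0.04.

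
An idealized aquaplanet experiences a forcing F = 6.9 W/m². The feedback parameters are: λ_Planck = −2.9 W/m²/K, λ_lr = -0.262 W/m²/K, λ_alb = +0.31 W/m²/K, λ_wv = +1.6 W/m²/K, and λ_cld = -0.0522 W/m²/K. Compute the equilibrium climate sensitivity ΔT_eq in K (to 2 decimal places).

Net feedback parameter λ = (−2.9) + (-0.262) + (+0.31) + (+1.6) + (-0.0522) = -1.3042 W/m²/K.
ΔT = −F/λ = −6.9/(-1.3042) = 5.29 K.

5.29 K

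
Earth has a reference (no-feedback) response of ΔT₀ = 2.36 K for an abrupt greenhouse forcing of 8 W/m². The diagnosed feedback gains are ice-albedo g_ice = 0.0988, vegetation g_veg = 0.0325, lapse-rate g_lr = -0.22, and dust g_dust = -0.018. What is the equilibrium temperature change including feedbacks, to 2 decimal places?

2.13 K

Total gain g = 0.0988 + 0.0325 − 0.22 − 0.018 = -0.1067.
Amplification A = 1/(1 + 0.1067) = 0.9036.
ΔT = 2.36 × 0.9036 = 2.13 K.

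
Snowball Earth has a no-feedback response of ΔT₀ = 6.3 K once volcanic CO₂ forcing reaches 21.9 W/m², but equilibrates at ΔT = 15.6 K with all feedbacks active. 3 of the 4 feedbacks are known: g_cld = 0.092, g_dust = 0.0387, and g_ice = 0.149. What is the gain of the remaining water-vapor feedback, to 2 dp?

Amplification A = ΔT/ΔT₀ = 15.6/6.3 = 2.476.
Total gain g = 1 − 1/A = 1 − 1/2.476 = 0.5961.
Known gains sum to 0.092 + 0.0387 + 0.149 = 0.2797.
g_wv = 0.5961 − 0.2797 = 0.32.

0.32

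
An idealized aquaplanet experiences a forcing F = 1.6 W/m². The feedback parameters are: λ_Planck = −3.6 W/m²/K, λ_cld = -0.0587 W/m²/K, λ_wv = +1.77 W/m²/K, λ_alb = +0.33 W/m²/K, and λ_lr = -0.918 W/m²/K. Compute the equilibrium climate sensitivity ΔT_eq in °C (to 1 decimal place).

0.6 °C

Net feedback parameter λ = (−3.6) + (-0.0587) + (+1.77) + (+0.33) + (-0.918) = -2.4767 W/m²/K.
ΔT = −F/λ = −1.6/(-2.4767) = 0.6 °C.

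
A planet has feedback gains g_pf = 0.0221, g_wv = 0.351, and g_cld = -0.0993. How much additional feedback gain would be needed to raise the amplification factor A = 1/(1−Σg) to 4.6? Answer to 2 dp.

Current total gain = 0.2738.
Target gain for A = 4.6: g* = 1 − 1/4.6 = 0.7826.
Additional gain needed = 0.7826 − 0.2738 = 0.51.

0.51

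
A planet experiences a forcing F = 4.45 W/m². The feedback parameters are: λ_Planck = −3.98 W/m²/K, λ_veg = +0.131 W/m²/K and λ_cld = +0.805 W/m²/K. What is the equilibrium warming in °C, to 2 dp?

1.46 °C

Net feedback parameter λ = (−3.98) + (+0.131) + (+0.805) = -3.044 W/m²/K.
ΔT = −F/λ = −4.45/(-3.044) = 1.46 °C.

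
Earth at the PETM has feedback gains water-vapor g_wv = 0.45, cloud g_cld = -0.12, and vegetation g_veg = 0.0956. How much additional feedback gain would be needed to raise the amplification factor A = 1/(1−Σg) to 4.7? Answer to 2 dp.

0.36

Current total gain = 0.4256.
Target gain for A = 4.7: g* = 1 − 1/4.7 = 0.7872.
Additional gain needed = 0.7872 − 0.4256 = 0.36.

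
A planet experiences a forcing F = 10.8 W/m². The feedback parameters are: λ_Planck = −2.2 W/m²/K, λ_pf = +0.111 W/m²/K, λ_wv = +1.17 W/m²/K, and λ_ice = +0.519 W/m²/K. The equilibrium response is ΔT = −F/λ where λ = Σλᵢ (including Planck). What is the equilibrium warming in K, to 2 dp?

27.00 K

Net feedback parameter λ = (−2.2) + (+0.111) + (+1.17) + (+0.519) = -0.4 W/m²/K.
ΔT = −F/λ = −10.8/(-0.4) = 27.00 K.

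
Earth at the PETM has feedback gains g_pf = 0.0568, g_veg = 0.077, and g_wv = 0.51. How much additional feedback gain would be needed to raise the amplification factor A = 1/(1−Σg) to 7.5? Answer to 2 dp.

Current total gain = 0.6438.
Target gain for A = 7.5: g* = 1 − 1/7.5 = 0.8667.
Additional gain needed = 0.8667 − 0.6438 = 0.22.

0.22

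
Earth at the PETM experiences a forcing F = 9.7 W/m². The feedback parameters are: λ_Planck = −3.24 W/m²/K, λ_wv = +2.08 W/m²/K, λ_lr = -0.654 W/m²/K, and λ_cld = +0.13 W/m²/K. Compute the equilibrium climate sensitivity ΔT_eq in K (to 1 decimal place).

5.8 K

Net feedback parameter λ = (−3.24) + (+2.08) + (-0.654) + (+0.13) = -1.684 W/m²/K.
ΔT = −F/λ = −9.7/(-1.684) = 5.8 K.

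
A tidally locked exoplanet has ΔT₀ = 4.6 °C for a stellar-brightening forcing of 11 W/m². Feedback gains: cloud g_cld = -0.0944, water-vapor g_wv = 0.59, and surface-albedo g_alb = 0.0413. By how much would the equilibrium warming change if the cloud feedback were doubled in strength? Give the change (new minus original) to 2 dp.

Original: g = 0.5369, ΔT = 4.6/(1−0.5369) = 9.9331 °C.
With doubled cloud: g' = 0.4425, ΔT' = 4.6/(1−0.4425) = 8.2511 °C.
Change = 8.2511 − 9.9331 = -1.68 °C.

-1.68 °C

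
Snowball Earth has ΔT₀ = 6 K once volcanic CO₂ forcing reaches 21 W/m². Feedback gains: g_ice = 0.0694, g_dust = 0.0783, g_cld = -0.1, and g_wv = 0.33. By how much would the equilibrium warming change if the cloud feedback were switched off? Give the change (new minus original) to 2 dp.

Original: g = 0.3777, ΔT = 6/(1−0.3777) = 9.6417 K.
Without cloud: g' = 0.4777, ΔT' = 6/(1−0.4777) = 11.4877 K.
Change = 11.4877 − 9.6417 = 1.85 K.

1.85 K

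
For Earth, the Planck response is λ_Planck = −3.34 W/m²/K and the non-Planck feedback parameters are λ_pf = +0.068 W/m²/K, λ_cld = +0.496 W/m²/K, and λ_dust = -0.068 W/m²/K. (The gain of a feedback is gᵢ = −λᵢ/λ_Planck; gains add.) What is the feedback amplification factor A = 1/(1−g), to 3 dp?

Convert to gains: g_pf = 0.068/3.34 = 0.02036; g_cld = 0.496/3.34 = 0.1485; g_dust = -0.068/3.34 = -0.02036.
Total gain g = 0.1485.
A = 1/(1 − 0.1485) = 1.174.

1.174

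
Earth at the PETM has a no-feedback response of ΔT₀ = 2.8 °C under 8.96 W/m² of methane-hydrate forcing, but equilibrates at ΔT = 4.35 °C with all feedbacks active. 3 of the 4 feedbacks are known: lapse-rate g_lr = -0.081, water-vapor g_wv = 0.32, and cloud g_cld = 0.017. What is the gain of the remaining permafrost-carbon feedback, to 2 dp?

Amplification A = ΔT/ΔT₀ = 4.35/2.8 = 1.554.
Total gain g = 1 − 1/A = 1 − 1/1.554 = 0.3565.
Known gains sum to -0.081 + 0.32 + 0.017 = 0.256.
g_pf = 0.3565 − 0.256 = 0.10.

0.10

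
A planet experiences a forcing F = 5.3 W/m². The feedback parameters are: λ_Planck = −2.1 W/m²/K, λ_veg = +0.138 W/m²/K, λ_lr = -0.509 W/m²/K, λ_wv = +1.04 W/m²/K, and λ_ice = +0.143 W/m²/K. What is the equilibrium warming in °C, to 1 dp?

4.1 °C

Net feedback parameter λ = (−2.1) + (+0.138) + (-0.509) + (+1.04) + (+0.143) = -1.288 W/m²/K.
ΔT = −F/λ = −5.3/(-1.288) = 4.1 °C.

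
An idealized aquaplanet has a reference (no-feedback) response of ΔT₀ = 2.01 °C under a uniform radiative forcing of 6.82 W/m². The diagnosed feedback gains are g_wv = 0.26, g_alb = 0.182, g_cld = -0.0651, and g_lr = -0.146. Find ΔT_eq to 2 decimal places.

Total gain g = 0.26 + 0.182 − 0.0651 − 0.146 = 0.2309.
Amplification A = 1/(1 − 0.2309) = 1.3.
ΔT = 2.01 × 1.3 = 2.61 °C.

2.61 °C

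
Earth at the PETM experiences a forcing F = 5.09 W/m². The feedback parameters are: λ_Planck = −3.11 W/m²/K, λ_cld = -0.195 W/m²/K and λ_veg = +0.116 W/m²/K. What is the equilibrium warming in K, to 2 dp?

Net feedback parameter λ = (−3.11) + (-0.195) + (+0.116) = -3.189 W/m²/K.
ΔT = −F/λ = −5.09/(-3.189) = 1.60 K.

1.60 K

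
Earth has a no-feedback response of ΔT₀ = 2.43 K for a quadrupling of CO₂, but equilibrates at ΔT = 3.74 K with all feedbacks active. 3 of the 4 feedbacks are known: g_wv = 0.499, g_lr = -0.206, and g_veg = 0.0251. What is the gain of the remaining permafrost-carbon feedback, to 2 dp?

Amplification A = ΔT/ΔT₀ = 3.74/2.43 = 1.539.
Total gain g = 1 − 1/A = 1 − 1/1.539 = 0.3502.
Known gains sum to 0.499 − 0.206 + 0.0251 = 0.3181.
g_pf = 0.3502 − 0.3181 = 0.03.

0.03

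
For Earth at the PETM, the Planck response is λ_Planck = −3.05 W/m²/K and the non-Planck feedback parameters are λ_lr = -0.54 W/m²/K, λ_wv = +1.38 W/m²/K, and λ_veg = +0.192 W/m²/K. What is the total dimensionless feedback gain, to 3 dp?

0.338

Convert to gains: g_lr = -0.54/3.05 = -0.177; g_wv = 1.38/3.05 = 0.4525; g_veg = 0.192/3.05 = 0.06295.
Total gain g = 0.33845.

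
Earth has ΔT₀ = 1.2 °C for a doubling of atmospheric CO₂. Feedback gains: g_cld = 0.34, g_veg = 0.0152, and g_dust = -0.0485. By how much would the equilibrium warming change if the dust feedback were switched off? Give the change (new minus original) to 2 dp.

0.13 °C

Original: g = 0.3067, ΔT = 1.2/(1−0.3067) = 1.7309 °C.
Without dust: g' = 0.3552, ΔT' = 1.2/(1−0.3552) = 1.8610 °C.
Change = 1.8610 − 1.7309 = 0.13 °C.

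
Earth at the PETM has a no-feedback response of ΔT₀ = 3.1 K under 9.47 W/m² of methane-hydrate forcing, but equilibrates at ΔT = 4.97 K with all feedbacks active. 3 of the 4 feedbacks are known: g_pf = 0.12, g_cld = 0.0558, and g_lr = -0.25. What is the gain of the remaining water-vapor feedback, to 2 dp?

0.45

Amplification A = ΔT/ΔT₀ = 4.97/3.1 = 1.603.
Total gain g = 1 − 1/A = 1 − 1/1.603 = 0.3762.
Known gains sum to 0.12 + 0.0558 − 0.25 = -0.0742.
g_wv = 0.3762 + 0.0742 = 0.45.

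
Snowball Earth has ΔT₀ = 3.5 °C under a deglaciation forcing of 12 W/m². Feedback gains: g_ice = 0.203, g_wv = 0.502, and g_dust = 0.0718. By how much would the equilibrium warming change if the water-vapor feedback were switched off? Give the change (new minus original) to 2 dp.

Original: g = 0.7768, ΔT = 3.5/(1−0.7768) = 15.6810 °C.
Without water-vapor: g' = 0.2748, ΔT' = 3.5/(1−0.2748) = 4.8263 °C.
Change = 4.8263 − 15.6810 = -10.85 °C.

-10.85 °C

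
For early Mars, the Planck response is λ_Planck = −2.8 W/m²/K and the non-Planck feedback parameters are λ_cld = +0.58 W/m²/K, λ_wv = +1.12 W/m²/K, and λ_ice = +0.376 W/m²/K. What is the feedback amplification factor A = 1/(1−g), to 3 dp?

Convert to gains: g_cld = 0.58/2.8 = 0.2071; g_wv = 1.12/2.8 = 0.4; g_ice = 0.376/2.8 = 0.1343.
Total gain g = 0.7414.
A = 1/(1 − 0.7414) = 3.867.

3.867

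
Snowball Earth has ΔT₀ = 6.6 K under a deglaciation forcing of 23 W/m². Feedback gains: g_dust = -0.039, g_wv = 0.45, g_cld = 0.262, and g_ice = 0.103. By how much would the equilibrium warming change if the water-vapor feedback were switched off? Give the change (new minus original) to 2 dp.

Original: g = 0.776, ΔT = 6.6/(1−0.776) = 29.4643 K.
Without water-vapor: g' = 0.326, ΔT' = 6.6/(1−0.326) = 9.7923 K.
Change = 9.7923 − 29.4643 = -19.67 K.

-19.67 K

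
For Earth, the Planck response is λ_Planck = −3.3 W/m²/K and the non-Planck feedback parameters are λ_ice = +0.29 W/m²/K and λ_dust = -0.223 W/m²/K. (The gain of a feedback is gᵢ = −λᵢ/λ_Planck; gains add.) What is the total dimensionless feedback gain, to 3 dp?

Convert to gains: g_ice = 0.29/3.3 = 0.08788; g_dust = -0.223/3.3 = -0.06758.
Total gain g = 0.0203.

0.020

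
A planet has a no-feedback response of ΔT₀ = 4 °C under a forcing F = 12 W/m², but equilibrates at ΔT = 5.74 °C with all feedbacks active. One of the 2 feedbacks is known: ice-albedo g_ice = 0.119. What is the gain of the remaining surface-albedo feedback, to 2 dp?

0.18

Amplification A = ΔT/ΔT₀ = 5.74/4 = 1.435.
Total gain g = 1 − 1/A = 1 − 1/1.435 = 0.3031.
The known gain is 0.119.
g_alb = 0.3031 − 0.119 = 0.18.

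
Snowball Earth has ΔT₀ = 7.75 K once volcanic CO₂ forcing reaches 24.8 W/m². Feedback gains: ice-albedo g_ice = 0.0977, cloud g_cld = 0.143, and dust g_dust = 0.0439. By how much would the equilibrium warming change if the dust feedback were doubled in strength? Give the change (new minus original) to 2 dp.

0.71 K

Original: g = 0.2846, ΔT = 7.75/(1−0.2846) = 10.8331 K.
With doubled dust: g' = 0.3285, ΔT' = 7.75/(1−0.3285) = 11.5413 K.
Change = 11.5413 − 10.8331 = 0.71 K.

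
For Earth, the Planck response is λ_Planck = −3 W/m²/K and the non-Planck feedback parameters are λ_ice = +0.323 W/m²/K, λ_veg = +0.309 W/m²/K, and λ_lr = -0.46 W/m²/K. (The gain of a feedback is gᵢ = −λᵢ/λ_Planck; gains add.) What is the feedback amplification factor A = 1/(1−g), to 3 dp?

Convert to gains: g_ice = 0.323/3 = 0.1077; g_veg = 0.309/3 = 0.103; g_lr = -0.46/3 = -0.1533.
Total gain g = 0.0574.
A = 1/(1 − 0.0574) = 1.061.

1.061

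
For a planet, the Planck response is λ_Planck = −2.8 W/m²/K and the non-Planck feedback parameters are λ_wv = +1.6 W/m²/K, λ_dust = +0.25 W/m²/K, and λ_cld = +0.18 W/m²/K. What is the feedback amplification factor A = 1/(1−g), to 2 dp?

3.64

Convert to gains: g_wv = 1.6/2.8 = 0.5714; g_dust = 0.25/2.8 = 0.08929; g_cld = 0.18/2.8 = 0.06429.
Total gain g = 0.72498.
A = 1/(1 − 0.72498) = 3.64.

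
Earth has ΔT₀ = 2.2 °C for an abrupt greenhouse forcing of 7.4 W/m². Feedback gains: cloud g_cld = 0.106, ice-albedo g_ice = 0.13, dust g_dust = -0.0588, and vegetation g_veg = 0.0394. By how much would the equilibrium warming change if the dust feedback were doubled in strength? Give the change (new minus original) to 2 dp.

Original: g = 0.2166, ΔT = 2.2/(1−0.2166) = 2.8083 °C.
With doubled dust: g' = 0.1578, ΔT' = 2.2/(1−0.1578) = 2.6122 °C.
Change = 2.6122 − 2.8083 = -0.20 °C.

-0.20 °C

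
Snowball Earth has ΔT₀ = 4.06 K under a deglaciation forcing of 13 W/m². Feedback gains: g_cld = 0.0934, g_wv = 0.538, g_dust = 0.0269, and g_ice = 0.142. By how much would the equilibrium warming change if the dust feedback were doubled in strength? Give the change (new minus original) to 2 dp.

Original: g = 0.8003, ΔT = 4.06/(1−0.8003) = 20.3305 K.
With doubled dust: g' = 0.8272, ΔT' = 4.06/(1−0.8272) = 23.4954 K.
Change = 23.4954 − 20.3305 = 3.16 K.

3.16 K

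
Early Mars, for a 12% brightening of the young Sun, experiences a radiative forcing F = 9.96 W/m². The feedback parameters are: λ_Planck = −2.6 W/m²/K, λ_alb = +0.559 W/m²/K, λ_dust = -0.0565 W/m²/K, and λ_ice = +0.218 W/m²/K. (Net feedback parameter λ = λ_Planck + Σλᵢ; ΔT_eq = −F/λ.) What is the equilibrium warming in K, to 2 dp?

5.30 K

Net feedback parameter λ = (−2.6) + (+0.559) + (-0.0565) + (+0.218) = -1.8795 W/m²/K.
ΔT = −F/λ = −9.96/(-1.8795) = 5.30 K.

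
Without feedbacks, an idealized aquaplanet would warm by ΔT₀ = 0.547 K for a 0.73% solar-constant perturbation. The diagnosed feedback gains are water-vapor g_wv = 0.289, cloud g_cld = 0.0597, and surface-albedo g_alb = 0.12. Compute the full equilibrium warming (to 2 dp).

1.03 K

Total gain g = 0.289 + 0.0597 + 0.12 = 0.4687.
Amplification A = 1/(1 − 0.4687) = 1.882.
ΔT = 0.547 × 1.882 = 1.03 K.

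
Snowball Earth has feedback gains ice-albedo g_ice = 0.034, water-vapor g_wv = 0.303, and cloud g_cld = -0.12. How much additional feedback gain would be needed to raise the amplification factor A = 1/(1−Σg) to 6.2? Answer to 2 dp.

Current total gain = 0.217.
Target gain for A = 6.2: g* = 1 − 1/6.2 = 0.8387.
Additional gain needed = 0.8387 − 0.217 = 0.62.

0.62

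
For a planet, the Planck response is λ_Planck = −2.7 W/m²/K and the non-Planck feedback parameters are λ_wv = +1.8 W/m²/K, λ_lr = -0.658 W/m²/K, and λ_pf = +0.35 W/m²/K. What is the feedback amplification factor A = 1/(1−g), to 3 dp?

2.235

Convert to gains: g_wv = 1.8/2.7 = 0.6667; g_lr = -0.658/2.7 = -0.2437; g_pf = 0.35/2.7 = 0.1296.
Total gain g = 0.5526.
A = 1/(1 − 0.5526) = 2.235.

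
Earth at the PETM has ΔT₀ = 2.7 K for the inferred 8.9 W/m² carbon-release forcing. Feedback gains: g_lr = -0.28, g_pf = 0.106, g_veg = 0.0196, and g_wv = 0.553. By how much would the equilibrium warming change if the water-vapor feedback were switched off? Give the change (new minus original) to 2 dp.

-2.15 K

Original: g = 0.3986, ΔT = 2.7/(1−0.3986) = 4.4895 K.
Without water-vapor: g' = -0.1544, ΔT' = 2.7/(1+0.1544) = 2.3389 K.
Change = 2.3389 − 4.4895 = -2.15 K.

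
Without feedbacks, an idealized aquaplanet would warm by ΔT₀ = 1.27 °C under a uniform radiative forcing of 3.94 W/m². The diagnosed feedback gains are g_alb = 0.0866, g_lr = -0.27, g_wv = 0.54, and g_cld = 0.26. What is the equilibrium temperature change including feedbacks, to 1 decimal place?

Total gain g = 0.0866 − 0.27 + 0.54 + 0.26 = 0.6166.
Amplification A = 1/(1 − 0.6166) = 2.608.
ΔT = 1.27 × 2.608 = 3.3 °C.

3.3 °C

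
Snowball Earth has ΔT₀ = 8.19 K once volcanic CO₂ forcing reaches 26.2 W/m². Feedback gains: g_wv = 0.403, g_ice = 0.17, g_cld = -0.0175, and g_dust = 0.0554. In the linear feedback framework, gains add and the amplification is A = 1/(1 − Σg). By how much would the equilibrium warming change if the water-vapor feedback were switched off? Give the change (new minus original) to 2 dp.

-10.71 K

Original: g = 0.6109, ΔT = 8.19/(1−0.6109) = 21.0486 K.
Without water-vapor: g' = 0.2079, ΔT' = 8.19/(1−0.2079) = 10.3396 K.
Change = 10.3396 − 21.0486 = -10.71 K.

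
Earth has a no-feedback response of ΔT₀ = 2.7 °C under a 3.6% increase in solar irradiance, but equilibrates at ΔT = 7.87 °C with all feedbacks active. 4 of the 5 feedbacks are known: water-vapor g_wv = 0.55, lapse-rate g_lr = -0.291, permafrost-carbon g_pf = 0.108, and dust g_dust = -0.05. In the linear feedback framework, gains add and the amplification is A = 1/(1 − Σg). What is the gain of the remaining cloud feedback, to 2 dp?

Amplification A = ΔT/ΔT₀ = 7.87/2.7 = 2.915.
Total gain g = 1 − 1/A = 1 − 1/2.915 = 0.6569.
Known gains sum to 0.55 − 0.291 + 0.108 − 0.05 = 0.317.
g_cld = 0.6569 − 0.317 = 0.34.

0.34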